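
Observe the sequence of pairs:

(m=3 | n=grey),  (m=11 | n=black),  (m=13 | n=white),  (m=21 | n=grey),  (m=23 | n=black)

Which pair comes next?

(m=31 | n=white)

M: alternating steps +8, +2, +8, +2, …; 3, 11, 13, 21, 23 → 31.
N goes grey, black, white, grey, black → white (repeats grey → black → white).
So the next pair is (m=31 | n=white).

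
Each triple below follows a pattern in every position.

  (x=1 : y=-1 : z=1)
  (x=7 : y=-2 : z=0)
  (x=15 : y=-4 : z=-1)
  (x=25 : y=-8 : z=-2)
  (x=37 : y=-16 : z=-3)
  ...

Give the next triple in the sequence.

For the x, differences are 6, 8, 10, … (increasing by 2 each time): 1, 7, 15, 25, 37 → 51.
For the y, ×2 each step: -1, -2, -4, -8, -16 → -32.
Z — −1 each step: 1, 0, -1, -2, -3 → -4.
Putting it together: (x=51 : y=-32 : z=-4).

(x=51 : y=-32 : z=-4)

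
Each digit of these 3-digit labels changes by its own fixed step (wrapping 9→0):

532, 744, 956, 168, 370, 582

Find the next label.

794

First digit: 5, 7, 9, 1, 3, 5 → 7 (+2 each step, mod 10).
Second digit: 3, 4, 5, 6, 7, 8 → 9 (+1 each step, mod 10).
For the third digit, +2 each step, mod 10: 2, 4, 6, 8, 0, 2 → 4.
Combining the parts gives 794.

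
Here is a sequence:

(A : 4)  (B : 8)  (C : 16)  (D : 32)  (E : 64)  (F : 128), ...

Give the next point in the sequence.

Letter goes A, B, C, D, E, F → G (letters move forward 1 place in the alphabet).
Second slot: 4, 8, 16, 32, 64, 128 → 256 (×2 each step).
So the next point is (G : 256).

(G : 256)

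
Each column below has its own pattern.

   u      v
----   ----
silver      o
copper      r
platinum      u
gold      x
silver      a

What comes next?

copper  d

Column u: repeats silver → copper → platinum → gold, so silver, copper, platinum, gold, silver → copper.
Column v goes o, r, u, x, a → d (letters move forward 3 places in the alphabet, wrapping Z→A).
Combining the parts gives copper  d.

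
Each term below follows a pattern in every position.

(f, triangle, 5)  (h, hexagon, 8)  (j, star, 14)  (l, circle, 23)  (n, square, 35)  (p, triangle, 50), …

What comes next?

Letter goes f, h, j, l, n, p → r (letters move forward 2 places in the alphabet).
Shape goes triangle, hexagon, star, circle, square, triangle → hexagon (repeats triangle → hexagon → star → circle → square).
Third part: differences are 3, 6, 9, … (increasing by 3 each time), so 5, 8, 14, 23, 35, 50 → 68.
So the next term is (r, hexagon, 68).

(r, hexagon, 68)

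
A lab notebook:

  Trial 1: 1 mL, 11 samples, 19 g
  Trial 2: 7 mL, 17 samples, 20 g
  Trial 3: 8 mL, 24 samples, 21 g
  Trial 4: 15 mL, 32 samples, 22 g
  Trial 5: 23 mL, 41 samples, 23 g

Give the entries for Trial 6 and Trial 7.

38 mL, 51 samples, 24 g; 61 mL, 62 samples, 25 g

ML: 1, 7, 8, 15, 23 → 38 → 61 (each term is the sum of the two before it).
For the samples, differences are 6, 7, 8, … (increasing by 1 each time): 11, 17, 24, 32, 41 → 51 → 62.
G — +1 each step: 19, 20, 21, 22, 23 → 24 → 25.
Putting the parts together: 38 mL, 51 samples, 24 g and then 61 mL, 62 samples, 25 g.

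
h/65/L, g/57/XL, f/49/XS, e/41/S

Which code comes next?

d/33/M

Letter: h, g, f, e → d (letters move back 1 place in the alphabet).
Second component — −8 each step: 65, 57, 49, 41 → 33.
Size: runs through clothing sizes XS→XL; L, XL, XS, S → M.
So the next code is d/33/M.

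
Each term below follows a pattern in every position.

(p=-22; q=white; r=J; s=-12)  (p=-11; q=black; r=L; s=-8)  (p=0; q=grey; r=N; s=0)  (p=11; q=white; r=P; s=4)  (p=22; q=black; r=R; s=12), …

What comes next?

(p=33; q=grey; r=T; s=16)

For the p, +11 each step: -22, -11, 0, 11, 22 → 33.
For the q, repeats white → black → grey: white, black, grey, white, black → grey.
R: letters move forward 2 places in the alphabet, so J, L, N, P, R → T.
S: -12, -8, 0, 4, 12 → 16 (alternating steps +4, +8, +4, +8, …).
So the next term is (p=33; q=grey; r=T; s=16).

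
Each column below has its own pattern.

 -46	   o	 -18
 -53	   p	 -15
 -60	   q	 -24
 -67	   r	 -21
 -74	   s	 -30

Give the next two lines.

-81  t  -27; -88  u  -36

First component: −7 each step; -46, -53, -60, -67, -74 → -81 → -88.
Letter — letters move forward 1 place in the alphabet: o, p, q, r, s → t → u.
For the third component, alternating steps +3, −9, +3, −9, …: -18, -15, -24, -21, -30 → -27 → -36.
So the next two lines are -81  t  -27 and -88  u  -36.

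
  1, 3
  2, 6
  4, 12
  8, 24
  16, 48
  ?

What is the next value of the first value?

32

First value: 1, 2, 4, 8, 16 → 32 (×2 each step).
Second value: always 3 × the first value, so 3, 6, 12, 24, 48 → 96.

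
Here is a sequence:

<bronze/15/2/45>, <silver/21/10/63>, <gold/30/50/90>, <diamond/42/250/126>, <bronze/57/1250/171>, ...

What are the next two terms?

<silver/75/6250/225>, <gold/96/31250/288>

For the rank, repeats bronze → silver → gold → diamond: bronze, silver, gold, diamond, bronze → silver → gold.
Second part — differences are 6, 9, 12, … (increasing by 3 each time): 15, 21, 30, 42, 57 → 75 → 96.
Third part — ×5 each step: 2, 10, 50, 250, 1250 → 6250 → 31250.
Fourth part — always 3 × the second part: 45, 63, 90, 126, 171 → 225 → 288.
So the next two terms are <silver/75/6250/225> and <gold/96/31250/288>.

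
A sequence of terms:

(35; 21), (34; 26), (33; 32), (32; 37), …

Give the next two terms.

(31; 43), (30; 48)

First coordinate goes 35, 34, 33, 32 → 31 → 30 (−1 each step).
Second coordinate: 21, 26, 32, 37 → 43 → 48 (alternating steps +5, +6, +5, +6, …).
Putting the parts together: (31; 43) and then (30; 48).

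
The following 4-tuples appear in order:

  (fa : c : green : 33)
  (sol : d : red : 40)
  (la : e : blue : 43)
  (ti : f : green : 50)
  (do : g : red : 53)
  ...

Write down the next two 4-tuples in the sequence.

(re : h : blue : 60), (mi : i : green : 63)

Note goes fa, sol, la, ti, do → re → mi (runs through the solfège scale do→ti).
Letter: letters move forward 1 place in the alphabet; c, d, e, f, g → h → i.
For the colour, repeats green → red → blue: green, red, blue, green, red → blue → green.
For the fourth component, alternating steps +7, +3, +7, +3, …: 33, 40, 43, 50, 53 → 60 → 63.
Putting the parts together: (re : h : blue : 60) and then (mi : i : green : 63).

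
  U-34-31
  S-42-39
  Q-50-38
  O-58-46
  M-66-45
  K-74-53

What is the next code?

I-82-52

Letter: letters move back 2 places in the alphabet; U, S, Q, O, M, K → I.
Second component goes 34, 42, 50, 58, 66, 74 → 82 (+8 each step).
For the third component, alternating steps +8, −1, +8, −1, …: 31, 39, 38, 46, 45, 53 → 52.
So the next code is I-82-52.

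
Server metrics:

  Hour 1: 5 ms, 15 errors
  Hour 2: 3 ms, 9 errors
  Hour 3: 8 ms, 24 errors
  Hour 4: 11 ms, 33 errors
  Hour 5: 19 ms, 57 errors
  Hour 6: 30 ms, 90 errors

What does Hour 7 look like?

49 ms, 147 errors

Ms: each term is the sum of the two before it; 5, 3, 8, 11, 19, 30 → 49.
Errors: 15, 9, 24, 33, 57, 90 → 147 (always 3 × the ms).
Putting it together: 49 ms, 147 errors.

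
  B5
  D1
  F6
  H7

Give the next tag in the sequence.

For the letter, letters move forward 2 places in the alphabet: B, D, F, H → J.
Second component goes 5, 1, 6, 7 → 13 (each term is the sum of the two before it).
Putting it together: J13.

J13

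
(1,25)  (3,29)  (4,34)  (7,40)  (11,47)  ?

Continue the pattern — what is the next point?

First slot — each term is the sum of the two before it: 1, 3, 4, 7, 11 → 18.
Second slot goes 25, 29, 34, 40, 47 → 55 (differences are 4, 5, 6, … (increasing by 1 each time)).
So the next point is (18,55).

(18,55)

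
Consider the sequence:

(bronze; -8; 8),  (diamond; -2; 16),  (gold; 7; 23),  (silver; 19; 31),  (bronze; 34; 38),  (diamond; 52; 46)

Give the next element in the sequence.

(gold; 73; 53)

Rank: bronze, diamond, gold, silver, bronze, diamond → gold (repeats bronze → diamond → gold → silver).
Second part: -8, -2, 7, 19, 34, 52 → 73 (differences are 6, 9, 12, … (increasing by 3 each time)).
Third part: 8, 16, 23, 31, 38, 46 → 53 (alternating steps +8, +7, +8, +7, …).
Putting it together: (gold; 73; 53).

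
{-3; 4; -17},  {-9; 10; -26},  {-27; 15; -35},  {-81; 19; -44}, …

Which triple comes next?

{-243; 22; -53}

First part goes -3, -9, -27, -81 → -243 (×3 each step).
Second part: 4, 10, 15, 19 → 22 (differences are 6, 5, 4, … (decreasing by 1 each time)).
Third part goes -17, -26, -35, -44 → -53 (−9 each step).
Combining the parts gives {-243; 22; -53}.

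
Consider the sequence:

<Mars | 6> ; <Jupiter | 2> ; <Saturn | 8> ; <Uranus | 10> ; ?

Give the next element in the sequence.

Planet: Mars, Jupiter, Saturn, Uranus → Neptune (runs through the planets Mercury→Neptune).
Second part — each term is the sum of the two before it: 6, 2, 8, 10 → 18.
Combining the parts gives <Neptune | 18>.

<Neptune | 18>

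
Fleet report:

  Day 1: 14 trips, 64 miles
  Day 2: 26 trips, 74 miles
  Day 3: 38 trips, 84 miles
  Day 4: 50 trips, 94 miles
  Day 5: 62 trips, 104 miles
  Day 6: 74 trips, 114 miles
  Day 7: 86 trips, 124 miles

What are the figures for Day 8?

98 trips, 134 miles

Trips: 14, 26, 38, 50, 62, 74, 86 → 98 (+12 each step).
Miles: +10 each step, so 64, 74, 84, 94, 104, 114, 124 → 134.
Putting it together: 98 trips, 134 miles.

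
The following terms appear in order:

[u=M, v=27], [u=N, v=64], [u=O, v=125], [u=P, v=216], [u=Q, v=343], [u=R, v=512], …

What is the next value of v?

U: M, N, O, P, Q, R → S (letters move forward 1 place in the alphabet).
V: perfect cubes: 3³, 4³, 5³, …; 27, 64, 125, 216, 343, 512 → 729.

729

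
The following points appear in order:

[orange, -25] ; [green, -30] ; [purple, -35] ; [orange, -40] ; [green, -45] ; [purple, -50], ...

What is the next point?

[orange, -55]

Colour — repeats orange → green → purple: orange, green, purple, orange, green, purple → orange.
Second component — −5 each step: -25, -30, -35, -40, -45, -50 → -55.
Combining the parts gives [orange, -55].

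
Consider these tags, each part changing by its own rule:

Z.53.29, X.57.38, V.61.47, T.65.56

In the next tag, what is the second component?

69

For the second component, +4 each step: 53, 57, 61, 65 → 69.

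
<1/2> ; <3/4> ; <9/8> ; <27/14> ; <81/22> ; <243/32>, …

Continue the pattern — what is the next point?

<729/44>

First coordinate — ×3 each step: 1, 3, 9, 27, 81, 243 → 729.
Second coordinate: differences are 2, 4, 6, … (increasing by 2 each time), so 2, 4, 8, 14, 22, 32 → 44.
So the next point is <729/44>.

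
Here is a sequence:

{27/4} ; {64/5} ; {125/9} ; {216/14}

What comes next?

{343/23}

For the first part, perfect cubes: 3³, 4³, 5³, …: 27, 64, 125, 216 → 343.
Second part — each term is the sum of the two before it: 4, 5, 9, 14 → 23.
Combining the parts gives {343/23}.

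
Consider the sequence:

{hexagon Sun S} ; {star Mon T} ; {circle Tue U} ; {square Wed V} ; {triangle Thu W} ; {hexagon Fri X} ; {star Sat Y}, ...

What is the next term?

Shape: hexagon, star, circle, square, triangle, hexagon, star → circle (repeats hexagon → star → circle → square → triangle).
Day: runs through the weekdays Mon→Sun; Sun, Mon, Tue, Wed, Thu, Fri, Sat → Sun.
Letter: letters move forward 1 place in the alphabet; S, T, U, V, W, X, Y → Z.
Combining the parts gives {circle Sun Z}.

{circle Sun Z}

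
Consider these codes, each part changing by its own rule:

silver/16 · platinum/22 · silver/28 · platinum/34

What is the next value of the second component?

Metal goes silver, platinum, silver, platinum → silver (alternates silver ↔ platinum).
For the second component, +6 each step: 16, 22, 28, 34 → 40.

40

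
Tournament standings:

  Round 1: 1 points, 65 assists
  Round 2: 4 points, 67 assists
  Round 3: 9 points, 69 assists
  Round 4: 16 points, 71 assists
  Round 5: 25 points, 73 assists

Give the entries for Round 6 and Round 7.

36 points, 75 assists; 49 points, 77 assists

Points — perfect squares: 1², 2², 3², …: 1, 4, 9, 16, 25 → 36 → 49.
Assists: +2 each step, so 65, 67, 69, 71, 73 → 75 → 77.
So the next two lines are 36 points, 75 assists and 49 points, 77 assists.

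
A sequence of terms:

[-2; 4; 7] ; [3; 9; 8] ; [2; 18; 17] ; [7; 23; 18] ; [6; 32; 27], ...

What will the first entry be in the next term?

First entry — alternating steps +5, −1, +5, −1, …: -2, 3, 2, 7, 6 → 11.

11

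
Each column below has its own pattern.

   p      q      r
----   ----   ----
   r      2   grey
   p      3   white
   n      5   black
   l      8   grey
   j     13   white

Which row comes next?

h  21  black

Column p — letters move back 2 places in the alphabet: r, p, n, l, j → h.
Column q: 2, 3, 5, 8, 13 → 21 (each term is the sum of the two before it).
For the column r, repeats grey → white → black: grey, white, black, grey, white → black.
So the next row is h  21  black.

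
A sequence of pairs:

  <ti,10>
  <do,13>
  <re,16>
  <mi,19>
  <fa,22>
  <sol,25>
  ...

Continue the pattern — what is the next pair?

<la,28>

Note: ti, do, re, mi, fa, sol → la (runs through the solfège scale do→ti).
For the second value, +3 each step: 10, 13, 16, 19, 22, 25 → 28.
Combining the parts gives <la,28>.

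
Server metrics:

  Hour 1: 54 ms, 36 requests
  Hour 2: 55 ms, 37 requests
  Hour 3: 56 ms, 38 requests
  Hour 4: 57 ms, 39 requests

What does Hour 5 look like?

58 ms, 40 requests

Ms goes 54, 55, 56, 57 → 58 (+1 each step).
For the requests, +1 each step: 36, 37, 38, 39 → 40.
So the next record is 58 ms, 40 requests.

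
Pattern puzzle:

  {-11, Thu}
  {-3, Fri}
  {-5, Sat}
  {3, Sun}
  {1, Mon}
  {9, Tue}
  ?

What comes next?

{7, Wed}

First coordinate: alternating steps +8, −2, +8, −2, …, so -11, -3, -5, 3, 1, 9 → 7.
Day — runs through the weekdays Mon→Sun: Thu, Fri, Sat, Sun, Mon, Tue → Wed.
So the next pair is {7, Wed}.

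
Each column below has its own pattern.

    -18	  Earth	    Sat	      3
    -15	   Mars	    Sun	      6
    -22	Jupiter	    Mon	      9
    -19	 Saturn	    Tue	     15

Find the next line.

-26  Uranus  Wed  24

First component: alternating steps +3, −7, +3, −7, …; -18, -15, -22, -19 → -26.
Planet: Earth, Mars, Jupiter, Saturn → Uranus (runs through the planets Mercury→Neptune).
Day — runs through the weekdays Mon→Sun: Sat, Sun, Mon, Tue → Wed.
Fourth component: each term is the sum of the two before it, so 3, 6, 9, 15 → 24.
Combining the parts gives -26  Uranus  Wed  24.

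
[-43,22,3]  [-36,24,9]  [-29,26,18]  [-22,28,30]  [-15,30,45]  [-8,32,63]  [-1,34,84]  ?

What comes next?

First slot: +7 each step; -43, -36, -29, -22, -15, -8, -1 → 6.
For the second slot, +2 each step: 22, 24, 26, 28, 30, 32, 34 → 36.
Third slot goes 3, 9, 18, 30, 45, 63, 84 → 108 (differences are 6, 9, 12, … (increasing by 3 each time)).
So the next tuple is [6,36,108].

[6,36,108]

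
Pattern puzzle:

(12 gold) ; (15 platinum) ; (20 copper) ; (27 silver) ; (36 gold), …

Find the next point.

(47 platinum)

First entry: differences are 3, 5, 7, … (increasing by 2 each time), so 12, 15, 20, 27, 36 → 47.
For the metal, repeats gold → platinum → copper → silver: gold, platinum, copper, silver, gold → platinum.
Combining the parts gives (47 platinum).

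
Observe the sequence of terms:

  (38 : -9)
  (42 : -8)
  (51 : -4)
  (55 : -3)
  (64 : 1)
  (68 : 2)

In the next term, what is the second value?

6

First value goes 38, 42, 51, 55, 64, 68 → 77 (alternating steps +4, +9, +4, +9, …).
For the second value, alternating steps +1, +4, +1, +4, …: -9, -8, -4, -3, 1, 2 → 6.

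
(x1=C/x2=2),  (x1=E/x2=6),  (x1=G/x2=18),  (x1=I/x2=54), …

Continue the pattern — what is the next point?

(x1=K/x2=162)

X1: letters move forward 2 places in the alphabet, so C, E, G, I → K.
X2 goes 2, 6, 18, 54 → 162 (×3 each step).
So the next point is (x1=K/x2=162).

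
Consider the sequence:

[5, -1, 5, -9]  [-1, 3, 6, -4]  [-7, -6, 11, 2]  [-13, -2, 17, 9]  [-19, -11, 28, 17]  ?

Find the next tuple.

First coordinate: −6 each step, so 5, -1, -7, -13, -19 → -25.
Second coordinate — alternating steps +4, −9, +4, −9, …: -1, 3, -6, -2, -11 → -7.
Third coordinate: 5, 6, 11, 17, 28 → 45 (each term is the sum of the two before it).
Fourth coordinate goes -9, -4, 2, 9, 17 → 26 (differences are 5, 6, 7, … (increasing by 1 each time)).
Combining the parts gives [-25, -7, 45, 26].

[-25, -7, 45, 26]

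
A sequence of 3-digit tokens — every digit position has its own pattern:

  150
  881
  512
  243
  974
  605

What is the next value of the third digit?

Third digit goes 0, 1, 2, 3, 4, 5 → 6 (+1 each step, mod 10).

6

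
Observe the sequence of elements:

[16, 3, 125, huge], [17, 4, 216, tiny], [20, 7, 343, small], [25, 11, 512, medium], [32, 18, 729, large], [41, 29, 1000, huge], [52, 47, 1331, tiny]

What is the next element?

First part — differences are 1, 3, 5, … (increasing by 2 each time): 16, 17, 20, 25, 32, 41, 52 → 65.
Second part — each term is the sum of the two before it: 3, 4, 7, 11, 18, 29, 47 → 76.
Third part: 125, 216, 343, 512, 729, 1000, 1331 → 1728 (perfect cubes: 5³, 6³, 7³, …).
Size: huge, tiny, small, medium, large, huge, tiny → small (repeats huge → tiny → small → medium → large).
So the next element is [65, 76, 1728, small].

[65, 76, 1728, small]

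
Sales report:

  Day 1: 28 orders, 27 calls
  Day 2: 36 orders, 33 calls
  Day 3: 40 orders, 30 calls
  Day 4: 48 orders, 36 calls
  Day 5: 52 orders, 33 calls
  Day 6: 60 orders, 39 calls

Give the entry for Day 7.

Orders: alternating steps +8, +4, +8, +4, …, so 28, 36, 40, 48, 52, 60 → 64.
Calls: 27, 33, 30, 36, 33, 39 → 36 (alternating steps +6, −3, +6, −3, …).
So the next line is 64 orders, 36 calls.

64 orders, 36 calls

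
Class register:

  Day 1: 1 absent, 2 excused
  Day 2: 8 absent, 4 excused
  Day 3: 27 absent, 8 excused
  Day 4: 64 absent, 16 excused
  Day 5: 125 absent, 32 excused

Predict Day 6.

Absent: 1, 8, 27, 64, 125 → 216 (perfect cubes: 1³, 2³, 3³, …).
Excused goes 2, 4, 8, 16, 32 → 64 (×2 each step).
So the next line is 216 absent, 64 excused.

216 absent, 64 excused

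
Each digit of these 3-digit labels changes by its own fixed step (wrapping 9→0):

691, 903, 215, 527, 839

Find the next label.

141

First digit goes 6, 9, 2, 5, 8 → 1 (+3 each step, mod 10).
For the second digit, +1 each step, mod 10: 9, 0, 1, 2, 3 → 4.
Third digit: 1, 3, 5, 7, 9 → 1 (+2 each step, mod 10).
So the next label is 141.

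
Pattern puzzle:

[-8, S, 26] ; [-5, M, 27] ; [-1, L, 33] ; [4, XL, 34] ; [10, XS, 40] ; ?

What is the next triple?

[17, S, 41]

First entry goes -8, -5, -1, 4, 10 → 17 (differences are 3, 4, 5, … (increasing by 1 each time)).
Size: runs through clothing sizes XS→XL; S, M, L, XL, XS → S.
For the third entry, alternating steps +1, +6, +1, +6, …: 26, 27, 33, 34, 40 → 41.
Putting it together: [17, S, 41].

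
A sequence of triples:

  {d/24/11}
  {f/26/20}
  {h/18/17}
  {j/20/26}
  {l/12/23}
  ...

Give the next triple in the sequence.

{n/14/32}

For the letter, letters move forward 2 places in the alphabet: d, f, h, j, l → n.
For the second slot, alternating steps +2, −8, +2, −8, …: 24, 26, 18, 20, 12 → 14.
Third slot: alternating steps +9, −3, +9, −3, …, so 11, 20, 17, 26, 23 → 32.
So the next triple is {n/14/32}.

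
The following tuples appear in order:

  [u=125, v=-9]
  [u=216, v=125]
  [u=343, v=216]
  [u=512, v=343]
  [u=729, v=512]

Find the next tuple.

U goes 125, 216, 343, 512, 729 → 1000 (perfect cubes: 5³, 6³, 7³, …).
For the v, always the previous value of the u: -9, 125, 216, 343, 512 → 729.
Putting it together: [u=1000, v=729].

[u=1000, v=729]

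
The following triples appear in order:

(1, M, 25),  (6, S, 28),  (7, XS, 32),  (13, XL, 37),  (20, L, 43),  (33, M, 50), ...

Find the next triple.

For the first part, each term is the sum of the two before it: 1, 6, 7, 13, 20, 33 → 53.
Size — repeats M → S → XS → XL → L: M, S, XS, XL, L, M → S.
Third part: differences are 3, 4, 5, … (increasing by 1 each time); 25, 28, 32, 37, 43, 50 → 58.
So the next triple is (53, S, 58).

(53, S, 58)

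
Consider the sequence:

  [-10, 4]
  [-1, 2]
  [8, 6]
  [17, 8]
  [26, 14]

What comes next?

[35, 22]

First part: -10, -1, 8, 17, 26 → 35 (+9 each step).
For the second part, each term is the sum of the two before it: 4, 2, 6, 8, 14 → 22.
So the next element is [35, 22].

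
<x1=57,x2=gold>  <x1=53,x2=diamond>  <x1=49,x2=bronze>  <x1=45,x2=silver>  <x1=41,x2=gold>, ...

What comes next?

<x1=37,x2=diamond>

X1: −4 each step; 57, 53, 49, 45, 41 → 37.
For the x2, repeats gold → diamond → bronze → silver: gold, diamond, bronze, silver, gold → diamond.
Combining the parts gives <x1=37,x2=diamond>.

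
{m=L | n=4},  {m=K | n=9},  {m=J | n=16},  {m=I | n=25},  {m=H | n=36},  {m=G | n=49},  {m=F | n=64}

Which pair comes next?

M: L, K, J, I, H, G, F → E (letters move back 1 place in the alphabet).
N: 4, 9, 16, 25, 36, 49, 64 → 81 (perfect squares: 2², 3², 4², …).
Putting it together: {m=E | n=81}.

{m=E | n=81}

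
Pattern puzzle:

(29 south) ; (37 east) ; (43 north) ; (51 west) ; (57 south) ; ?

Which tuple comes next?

(65 east)

First slot — alternating steps +8, +6, +8, +6, …: 29, 37, 43, 51, 57 → 65.
Direction: repeats south → east → north → west; south, east, north, west, south → east.
So the next tuple is (65 east).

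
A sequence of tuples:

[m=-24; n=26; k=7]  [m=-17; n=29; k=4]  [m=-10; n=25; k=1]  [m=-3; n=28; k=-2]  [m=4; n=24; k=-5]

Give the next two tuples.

M: +7 each step, so -24, -17, -10, -3, 4 → 11 → 18.
N: 26, 29, 25, 28, 24 → 27 → 23 (alternating steps +3, −4, +3, −4, …).
K: −3 each step; 7, 4, 1, -2, -5 → -8 → -11.
So the next two tuples are [m=11; n=27; k=-8] and [m=18; n=23; k=-11].

[m=11; n=27; k=-8], [m=18; n=23; k=-11]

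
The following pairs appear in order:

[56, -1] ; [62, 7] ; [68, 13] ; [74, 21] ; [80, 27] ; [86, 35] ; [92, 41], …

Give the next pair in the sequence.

First part: +6 each step, so 56, 62, 68, 74, 80, 86, 92 → 98.
Second part: alternating steps +8, +6, +8, +6, …; -1, 7, 13, 21, 27, 35, 41 → 49.
Putting it together: [98, 49].

[98, 49]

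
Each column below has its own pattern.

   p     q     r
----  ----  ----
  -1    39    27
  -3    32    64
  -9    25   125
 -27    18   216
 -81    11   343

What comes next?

-243  4  512

Column p — ×3 each step: -1, -3, -9, -27, -81 → -243.
Column q — −7 each step: 39, 32, 25, 18, 11 → 4.
Column r — perfect cubes: 3³, 4³, 5³, …: 27, 64, 125, 216, 343 → 512.
Combining the parts gives -243  4  512.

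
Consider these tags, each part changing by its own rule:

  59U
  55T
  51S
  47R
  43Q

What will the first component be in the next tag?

First component: −4 each step, so 59, 55, 51, 47, 43 → 39.

39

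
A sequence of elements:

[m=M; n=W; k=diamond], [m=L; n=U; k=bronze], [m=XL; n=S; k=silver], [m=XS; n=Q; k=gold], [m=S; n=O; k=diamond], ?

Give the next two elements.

M — runs through clothing sizes XS→XL: M, L, XL, XS, S → M → L.
N — letters move back 2 places in the alphabet: W, U, S, Q, O → M → K.
K goes diamond, bronze, silver, gold, diamond → bronze → silver (repeats diamond → bronze → silver → gold).
Putting the parts together: [m=M; n=M; k=bronze] and then [m=L; n=K; k=silver].

[m=M; n=M; k=bronze], [m=L; n=K; k=silver]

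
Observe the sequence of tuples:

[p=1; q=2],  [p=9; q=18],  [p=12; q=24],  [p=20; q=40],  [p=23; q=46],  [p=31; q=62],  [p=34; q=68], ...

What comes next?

[p=42; q=84]

P — alternating steps +8, +3, +8, +3, …: 1, 9, 12, 20, 23, 31, 34 → 42.
For the q, always 2 × the p: 2, 18, 24, 40, 46, 62, 68 → 84.
Putting it together: [p=42; q=84].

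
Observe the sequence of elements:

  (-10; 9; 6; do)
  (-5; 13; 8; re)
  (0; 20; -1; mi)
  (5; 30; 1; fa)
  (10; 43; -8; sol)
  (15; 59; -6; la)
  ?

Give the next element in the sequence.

For the first coordinate, +5 each step: -10, -5, 0, 5, 10, 15 → 20.
Second coordinate goes 9, 13, 20, 30, 43, 59 → 78 (differences are 4, 7, 10, … (increasing by 3 each time)).
Third coordinate: alternating steps +2, −9, +2, −9, …; 6, 8, -1, 1, -8, -6 → -15.
Note: do, re, mi, fa, sol, la → ti (runs through the solfège scale do→ti).
Putting it together: (20; 78; -15; ti).

(20; 78; -15; ti)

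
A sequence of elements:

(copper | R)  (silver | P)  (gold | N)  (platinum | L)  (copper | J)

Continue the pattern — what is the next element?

Metal: repeats copper → silver → gold → platinum; copper, silver, gold, platinum, copper → silver.
Letter: letters move back 2 places in the alphabet; R, P, N, L, J → H.
Putting it together: (silver | H).

(silver | H)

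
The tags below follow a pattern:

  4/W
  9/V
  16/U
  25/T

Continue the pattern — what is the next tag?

36/S

For the first component, perfect squares: 2², 3², 4², …: 4, 9, 16, 25 → 36.
Letter: W, V, U, T → S (letters move back 1 place in the alphabet).
So the next tag is 36/S.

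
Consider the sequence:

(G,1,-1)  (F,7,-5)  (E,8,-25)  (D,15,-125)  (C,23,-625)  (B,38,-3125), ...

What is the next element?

Letter: letters move back 1 place in the alphabet; G, F, E, D, C, B → A.
For the second component, each term is the sum of the two before it: 1, 7, 8, 15, 23, 38 → 61.
Third component goes -1, -5, -25, -125, -625, -3125 → -15625 (×5 each step).
Putting it together: (A,61,-15625).

(A,61,-15625)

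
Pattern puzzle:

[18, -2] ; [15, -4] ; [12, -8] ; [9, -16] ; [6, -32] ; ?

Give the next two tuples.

First entry — −3 each step: 18, 15, 12, 9, 6 → 3 → 0.
For the second entry, ×2 each step: -2, -4, -8, -16, -32 → -64 → -128.
So the next two tuples are [3, -64] and [0, -128].

[3, -64], [0, -128]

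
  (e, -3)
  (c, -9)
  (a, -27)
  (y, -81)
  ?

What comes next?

Letter: letters move back 2 places in the alphabet, wrapping A→Z, so e, c, a, y → w.
Second value: -3, -9, -27, -81 → -243 (×3 each step).
Combining the parts gives (w, -243).

(w, -243)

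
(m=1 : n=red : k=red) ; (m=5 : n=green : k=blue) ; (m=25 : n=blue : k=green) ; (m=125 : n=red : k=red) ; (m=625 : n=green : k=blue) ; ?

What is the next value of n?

N: repeats red → green → blue, so red, green, blue, red, green → blue.

blue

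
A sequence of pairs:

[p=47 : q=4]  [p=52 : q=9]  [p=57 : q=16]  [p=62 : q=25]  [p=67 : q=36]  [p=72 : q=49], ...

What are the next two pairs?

[p=77 : q=64], [p=82 : q=81]

P — +5 each step: 47, 52, 57, 62, 67, 72 → 77 → 82.
Q: 4, 9, 16, 25, 36, 49 → 64 → 81 (perfect squares: 2², 3², 4², …).
So the next two pairs are [p=77 : q=64] and [p=82 : q=81].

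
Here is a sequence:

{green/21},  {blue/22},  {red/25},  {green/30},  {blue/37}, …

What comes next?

Colour goes green, blue, red, green, blue → red (repeats green → blue → red).
Second entry: 21, 22, 25, 30, 37 → 46 (differences are 1, 3, 5, … (increasing by 2 each time)).
Putting it together: {red/46}.

{red/46}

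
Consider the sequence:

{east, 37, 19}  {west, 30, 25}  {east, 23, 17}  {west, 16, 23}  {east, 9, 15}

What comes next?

For the direction, alternates east ↔ west: east, west, east, west, east → west.
Second coordinate: 37, 30, 23, 16, 9 → 2 (−7 each step).
Third coordinate goes 19, 25, 17, 23, 15 → 21 (alternating steps +6, −8, +6, −8, …).
Putting it together: {west, 2, 21}.

{west, 2, 21}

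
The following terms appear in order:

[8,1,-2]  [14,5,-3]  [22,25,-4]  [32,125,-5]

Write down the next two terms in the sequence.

[44,625,-6], [58,3125,-7]

First coordinate: differences are 6, 8, 10, … (increasing by 2 each time); 8, 14, 22, 32 → 44 → 58.
For the second coordinate, ×5 each step: 1, 5, 25, 125 → 625 → 3125.
Third coordinate: −1 each step; -2, -3, -4, -5 → -6 → -7.
Putting the parts together: [44,625,-6] and then [58,3125,-7].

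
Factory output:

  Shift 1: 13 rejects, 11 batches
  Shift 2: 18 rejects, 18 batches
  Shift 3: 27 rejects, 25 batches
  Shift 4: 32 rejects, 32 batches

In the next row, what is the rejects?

Rejects: alternating steps +5, +9, +5, +9, …; 13, 18, 27, 32 → 41.

41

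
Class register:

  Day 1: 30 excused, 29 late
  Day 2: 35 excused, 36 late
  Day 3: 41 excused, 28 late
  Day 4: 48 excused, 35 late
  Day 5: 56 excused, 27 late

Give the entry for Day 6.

65 excused, 34 late

For the excused, differences are 5, 6, 7, … (increasing by 1 each time): 30, 35, 41, 48, 56 → 65.
Late: alternating steps +7, −8, +7, −8, …, so 29, 36, 28, 35, 27 → 34.
Putting it together: 65 excused, 34 late.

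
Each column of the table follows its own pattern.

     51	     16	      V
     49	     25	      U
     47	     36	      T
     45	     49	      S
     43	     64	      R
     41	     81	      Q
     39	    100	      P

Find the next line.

First component — −2 each step: 51, 49, 47, 45, 43, 41, 39 → 37.
Second component: perfect squares: 4², 5², 6², …, so 16, 25, 36, 49, 64, 81, 100 → 121.
Letter: letters move back 1 place in the alphabet, so V, U, T, S, R, Q, P → O.
Putting it together: 37  121  O.

37  121  O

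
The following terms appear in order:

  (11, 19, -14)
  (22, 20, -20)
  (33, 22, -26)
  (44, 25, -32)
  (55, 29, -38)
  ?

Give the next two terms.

(66, 34, -44), (77, 40, -50)

For the first slot, +11 each step: 11, 22, 33, 44, 55 → 66 → 77.
Second slot: 19, 20, 22, 25, 29 → 34 → 40 (differences are 1, 2, 3, … (increasing by 1 each time)).
For the third slot, −6 each step: -14, -20, -26, -32, -38 → -44 → -50.
Putting the parts together: (66, 34, -44) and then (77, 40, -50).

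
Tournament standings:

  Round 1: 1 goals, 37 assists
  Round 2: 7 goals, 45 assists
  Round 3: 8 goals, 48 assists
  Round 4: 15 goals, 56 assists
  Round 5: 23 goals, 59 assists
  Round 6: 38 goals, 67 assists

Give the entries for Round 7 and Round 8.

Goals goes 1, 7, 8, 15, 23, 38 → 61 → 99 (each term is the sum of the two before it).
Assists: 37, 45, 48, 56, 59, 67 → 70 → 78 (alternating steps +8, +3, +8, +3, …).
So the next two rows are 61 goals, 70 assists and 99 goals, 78 assists.

61 goals, 70 assists; 99 goals, 78 assists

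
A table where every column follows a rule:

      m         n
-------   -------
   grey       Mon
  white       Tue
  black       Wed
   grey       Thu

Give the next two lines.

white  Fri; black  Sat

Column m: grey, white, black, grey → white → black (repeats grey → white → black).
For the column n, runs through the weekdays Mon→Sun: Mon, Tue, Wed, Thu → Fri → Sat.
Putting the parts together: white  Fri and then black  Sat.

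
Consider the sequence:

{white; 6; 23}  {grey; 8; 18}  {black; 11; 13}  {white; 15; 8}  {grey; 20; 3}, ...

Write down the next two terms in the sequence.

{black; 26; -2}, {white; 33; -7}

Shade — repeats white → grey → black: white, grey, black, white, grey → black → white.
Second part: differences are 2, 3, 4, … (increasing by 1 each time), so 6, 8, 11, 15, 20 → 26 → 33.
Third part goes 23, 18, 13, 8, 3 → -2 → -7 (−5 each step).
So the next two terms are {black; 26; -2} and {white; 33; -7}.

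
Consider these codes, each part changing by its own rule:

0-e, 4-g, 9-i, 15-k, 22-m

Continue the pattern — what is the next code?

First component: differences are 4, 5, 6, … (increasing by 1 each time), so 0, 4, 9, 15, 22 → 30.
Letter: e, g, i, k, m → o (letters move forward 2 places in the alphabet).
Putting it together: 30-o.

30-o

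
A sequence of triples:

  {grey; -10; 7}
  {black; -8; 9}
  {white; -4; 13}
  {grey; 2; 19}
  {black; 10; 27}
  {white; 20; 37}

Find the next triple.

Shade: grey, black, white, grey, black, white → grey (repeats grey → black → white).
Second slot: differences are 2, 4, 6, … (increasing by 2 each time); -10, -8, -4, 2, 10, 20 → 32.
Third slot goes 7, 9, 13, 19, 27, 37 → 49 (differences are 2, 4, 6, … (increasing by 2 each time)).
Putting it together: {grey; 32; 49}.

{grey; 32; 49}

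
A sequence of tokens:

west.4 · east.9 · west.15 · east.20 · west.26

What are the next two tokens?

east.31 then west.37

Direction — alternates west ↔ east: west, east, west, east, west → east → west.
Second component: alternating steps +5, +6, +5, +6, …; 4, 9, 15, 20, 26 → 31 → 37.
Putting the parts together: east.31 and then west.37.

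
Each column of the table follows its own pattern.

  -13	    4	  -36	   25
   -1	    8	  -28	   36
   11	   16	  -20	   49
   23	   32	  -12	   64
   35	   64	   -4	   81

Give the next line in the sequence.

47  128  4  100

First component — +12 each step: -13, -1, 11, 23, 35 → 47.
Second component: 4, 8, 16, 32, 64 → 128 (×2 each step).
Third component: -36, -28, -20, -12, -4 → 4 (+8 each step).
Fourth component: perfect squares: 5², 6², 7², …; 25, 36, 49, 64, 81 → 100.
Putting it together: 47  128  4  100.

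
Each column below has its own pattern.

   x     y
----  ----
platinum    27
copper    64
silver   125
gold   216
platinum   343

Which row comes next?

Column x: platinum, copper, silver, gold, platinum → copper (repeats platinum → copper → silver → gold).
For the column y, perfect cubes: 3³, 4³, 5³, …: 27, 64, 125, 216, 343 → 512.
Combining the parts gives copper  512.

copper  512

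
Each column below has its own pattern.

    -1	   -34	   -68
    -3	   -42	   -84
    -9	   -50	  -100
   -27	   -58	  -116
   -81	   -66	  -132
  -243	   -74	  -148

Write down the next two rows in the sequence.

-729  -82  -164; -2187  -90  -180

First component — ×3 each step: -1, -3, -9, -27, -81, -243 → -729 → -2187.
Second component — −8 each step: -34, -42, -50, -58, -66, -74 → -82 → -90.
For the third component, always 2 × the second component: -68, -84, -100, -116, -132, -148 → -164 → -180.
So the next two rows are -729  -82  -164 and -2187  -90  -180.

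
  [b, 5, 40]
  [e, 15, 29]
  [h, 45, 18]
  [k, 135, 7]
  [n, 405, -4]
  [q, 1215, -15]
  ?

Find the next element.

Letter — letters move forward 3 places in the alphabet: b, e, h, k, n, q → t.
Second coordinate — ×3 each step: 5, 15, 45, 135, 405, 1215 → 3645.
Third coordinate goes 40, 29, 18, 7, -4, -15 → -26 (−11 each step).
Putting it together: [t, 3645, -26].

[t, 3645, -26]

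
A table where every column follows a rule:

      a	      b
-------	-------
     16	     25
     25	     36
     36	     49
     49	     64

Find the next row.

64  81

For the column a, perfect squares: 4², 5², 6², …: 16, 25, 36, 49 → 64.
Column b goes 25, 36, 49, 64 → 81 (perfect squares: 5², 6², 7², …).
Putting it together: 64  81.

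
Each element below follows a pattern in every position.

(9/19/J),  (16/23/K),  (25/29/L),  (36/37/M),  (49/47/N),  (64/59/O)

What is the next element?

(81/73/P)

First entry: perfect squares: 3², 4², 5², …, so 9, 16, 25, 36, 49, 64 → 81.
Second entry: differences are 4, 6, 8, … (increasing by 2 each time), so 19, 23, 29, 37, 47, 59 → 73.
Letter: letters move forward 1 place in the alphabet, so J, K, L, M, N, O → P.
Putting it together: (81/73/P).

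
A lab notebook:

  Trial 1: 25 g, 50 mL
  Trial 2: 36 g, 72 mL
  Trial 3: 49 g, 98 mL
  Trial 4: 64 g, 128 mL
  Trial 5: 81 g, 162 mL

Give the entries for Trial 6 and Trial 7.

G: perfect squares: 5², 6², 7², …, so 25, 36, 49, 64, 81 → 100 → 121.
For the mL, always 2 × the g: 50, 72, 98, 128, 162 → 200 → 242.
So the next two records are 100 g, 200 mL and 121 g, 242 mL.

100 g, 200 mL; 121 g, 242 mL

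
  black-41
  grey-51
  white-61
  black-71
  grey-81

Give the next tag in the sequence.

white-91

Shade: black, grey, white, black, grey → white (repeats black → grey → white).
Second component: +10 each step; 41, 51, 61, 71, 81 → 91.
So the next tag is white-91.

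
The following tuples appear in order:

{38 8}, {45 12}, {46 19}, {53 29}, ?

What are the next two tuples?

First component: alternating steps +7, +1, +7, +1, …, so 38, 45, 46, 53 → 54 → 61.
Second component: differences are 4, 7, 10, … (increasing by 3 each time), so 8, 12, 19, 29 → 42 → 58.
So the next two tuples are {54 42} and {61 58}.

{54 42}, {61 58}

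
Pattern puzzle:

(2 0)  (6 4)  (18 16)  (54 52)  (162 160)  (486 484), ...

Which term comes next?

First coordinate: ×3 each step; 2, 6, 18, 54, 162, 486 → 1458.
Second coordinate: always 2 less than the first coordinate, so 0, 4, 16, 52, 160, 484 → 1456.
So the next term is (1458 1456).

(1458 1456)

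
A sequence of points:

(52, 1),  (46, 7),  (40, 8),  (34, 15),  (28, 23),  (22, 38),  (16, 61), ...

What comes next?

(10, 99)

First entry goes 52, 46, 40, 34, 28, 22, 16 → 10 (−6 each step).
Second entry: each term is the sum of the two before it, so 1, 7, 8, 15, 23, 38, 61 → 99.
Putting it together: (10, 99).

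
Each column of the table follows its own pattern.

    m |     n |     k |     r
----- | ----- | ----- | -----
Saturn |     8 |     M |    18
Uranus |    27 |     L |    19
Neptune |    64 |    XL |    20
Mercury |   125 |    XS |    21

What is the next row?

Venus  216  S  22

Column m — runs through the planets Mercury→Neptune: Saturn, Uranus, Neptune, Mercury → Venus.
Column n: perfect cubes: 2³, 3³, 4³, …, so 8, 27, 64, 125 → 216.
Column k — runs through clothing sizes XS→XL: M, L, XL, XS → S.
Column r: 18, 19, 20, 21 → 22 (+1 each step).
Combining the parts gives Venus  216  S  22.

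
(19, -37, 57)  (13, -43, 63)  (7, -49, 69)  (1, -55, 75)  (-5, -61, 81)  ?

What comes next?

First coordinate — −6 each step: 19, 13, 7, 1, -5 → -11.
Second coordinate — −6 each step: -37, -43, -49, -55, -61 → -67.
Third coordinate goes 57, 63, 69, 75, 81 → 87 (+6 each step).
So the next triple is (-11, -67, 87).

(-11, -67, 87)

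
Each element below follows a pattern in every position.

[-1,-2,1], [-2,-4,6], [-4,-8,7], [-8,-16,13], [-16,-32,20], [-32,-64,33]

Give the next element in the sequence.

First component — ×2 each step: -1, -2, -4, -8, -16, -32 → -64.
Second component — ×2 each step: -2, -4, -8, -16, -32, -64 → -128.
Third component — each term is the sum of the two before it: 1, 6, 7, 13, 20, 33 → 53.
Combining the parts gives [-64,-128,53].

[-64,-128,53]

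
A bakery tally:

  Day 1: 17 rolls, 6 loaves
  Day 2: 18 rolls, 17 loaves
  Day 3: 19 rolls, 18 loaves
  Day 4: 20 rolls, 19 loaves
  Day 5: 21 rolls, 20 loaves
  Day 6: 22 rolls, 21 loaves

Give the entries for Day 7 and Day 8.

Rolls — +1 each step: 17, 18, 19, 20, 21, 22 → 23 → 24.
Loaves — always the previous value of the rolls: 6, 17, 18, 19, 20, 21 → 22 → 23.
Putting the parts together: 23 rolls, 22 loaves and then 24 rolls, 23 loaves.

23 rolls, 22 loaves; 24 rolls, 23 loaves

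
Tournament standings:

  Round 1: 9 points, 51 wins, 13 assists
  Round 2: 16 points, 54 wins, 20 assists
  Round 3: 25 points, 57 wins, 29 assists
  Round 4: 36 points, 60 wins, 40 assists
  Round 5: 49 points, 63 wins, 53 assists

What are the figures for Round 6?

64 points, 66 wins, 68 assists

For the points, perfect squares: 3², 4², 5², …: 9, 16, 25, 36, 49 → 64.
Wins: +3 each step, so 51, 54, 57, 60, 63 → 66.
For the assists, always 4 more than the points: 13, 20, 29, 40, 53 → 68.
So the next record is 64 points, 66 wins, 68 assists.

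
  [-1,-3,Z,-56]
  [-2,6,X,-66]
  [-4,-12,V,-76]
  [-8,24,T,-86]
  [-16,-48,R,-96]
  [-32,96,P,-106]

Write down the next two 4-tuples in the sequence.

First part: -1, -2, -4, -8, -16, -32 → -64 → -128 (×2 each step).
Second part: ×(-2) each step, so -3, 6, -12, 24, -48, 96 → -192 → 384.
Letter: Z, X, V, T, R, P → N → L (letters move back 2 places in the alphabet).
For the fourth part, −10 each step: -56, -66, -76, -86, -96, -106 → -116 → -126.
So the next two 4-tuples are [-64,-192,N,-116] and [-128,384,L,-126].

[-64,-192,N,-116], [-128,384,L,-126]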